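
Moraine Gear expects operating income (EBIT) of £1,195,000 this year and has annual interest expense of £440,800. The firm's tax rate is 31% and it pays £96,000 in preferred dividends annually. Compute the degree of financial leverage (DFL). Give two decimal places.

Interest = £440,800.00.
Preferred dividends grossed up pre-tax: £96,000 / (1 − 0.31) = £139,130.43.
DFL = EBIT ÷ [EBIT − I − D_p/(1−t)] = £1,195,000 ÷ [£1,195,000 − £440,800.00 − £139,130.43] = £1,195,000 ÷ £615,069.57 = 1.9429.

1.94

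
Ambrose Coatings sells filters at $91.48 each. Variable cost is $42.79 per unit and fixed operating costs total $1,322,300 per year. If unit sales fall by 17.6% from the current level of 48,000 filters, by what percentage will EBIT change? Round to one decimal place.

-40.5%

At 48,000 units, contribution = 48,000 × $48.69 = $2,337,120.00.
EBIT = $2,337,120.00 − $1,322,300 = $1,014,820.00.
Degree of operating leverage = $2,337,120.00 / $1,014,820.00 = 2.3030.
Operating income changes by 2.3030 × -17.6% = -40.5%.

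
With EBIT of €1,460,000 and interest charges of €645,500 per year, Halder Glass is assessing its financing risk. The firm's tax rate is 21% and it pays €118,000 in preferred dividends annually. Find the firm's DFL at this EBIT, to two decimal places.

2.20

Interest = €645,500.00.
Pre-tax preferred-dividend burden = €118,000 ÷ (1 − 0.21) = €149,367.09.
DFL = EBIT ÷ [EBIT − I − D_p/(1−t)] = €1,460,000 ÷ [€1,460,000 − €645,500.00 − €149,367.09] = €1,460,000 ÷ €665,132.91 = 2.1951.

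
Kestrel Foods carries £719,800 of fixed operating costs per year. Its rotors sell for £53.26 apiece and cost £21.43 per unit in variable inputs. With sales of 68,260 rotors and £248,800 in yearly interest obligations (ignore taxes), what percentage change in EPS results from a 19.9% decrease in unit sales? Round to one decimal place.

At 68,260 units, contribution = 68,260 × £31.83 = £2,172,715.80.
Subtracting fixed costs: EBIT = £2,172,715.80 − £719,800 = £1,452,915.80.
Interest = £248,800.00, so EBIT − I = £1,204,115.80.
DCL = total CM / (EBIT − I) = £2,172,715.80 / £1,204,115.80 = 1.8044.
%ΔEPS = DCL × %ΔSales = 1.8044 × -19.9% = -35.9%.

-35.9%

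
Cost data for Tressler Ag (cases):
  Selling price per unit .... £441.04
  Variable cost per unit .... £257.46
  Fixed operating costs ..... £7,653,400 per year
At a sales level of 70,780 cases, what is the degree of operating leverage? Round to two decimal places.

2.43

At 70,780 units, contribution = 70,780 × £183.58 = £12,993,792.40.
Subtracting fixed costs: EBIT = £12,993,792.40 − £7,653,400 = £5,340,392.40.
Degree of operating leverage = £12,993,792.40 / £5,340,392.40 = 2.4331.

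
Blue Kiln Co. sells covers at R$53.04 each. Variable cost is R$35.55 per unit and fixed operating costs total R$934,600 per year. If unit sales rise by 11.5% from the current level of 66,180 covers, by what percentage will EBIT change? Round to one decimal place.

+59.7%

Total contribution margin = 66,180 × R$17.49 = R$1,157,488.20.
Operating income = contribution − fixed costs = R$1,157,488.20 − R$934,600 = R$222,888.20.
Degree of operating leverage = R$1,157,488.20 / R$222,888.20 = 5.1931.
Operating income changes by 5.1931 × +11.5% = +59.7%.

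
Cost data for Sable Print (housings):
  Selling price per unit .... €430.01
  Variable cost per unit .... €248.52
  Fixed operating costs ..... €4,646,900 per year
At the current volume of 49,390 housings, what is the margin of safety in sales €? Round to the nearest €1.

Unit CM = price − variable cost = €430.01 − €248.52 = €181.49. Break-even units = €4,646,900 ÷ €181.49 = 25,604.17; break-even revenue = 25,604.17 × €430.01 = €11,010,047.21.
Actual sales revenue = 49,390 × €430.01 = €21,238,193.90.
Margin of safety = €21,238,193.90 − €11,010,047.21 = €10,228,147.

€10,228,147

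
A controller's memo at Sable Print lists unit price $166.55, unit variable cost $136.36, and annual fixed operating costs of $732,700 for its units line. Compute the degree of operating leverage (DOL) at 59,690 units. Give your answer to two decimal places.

1.69

Contribution at this volume is 59,690 × $30.19 = $1,802,041.10.
EBIT = $1,802,041.10 − $732,700 = $1,069,341.10.
DOL = contribution ÷ EBIT = $1,802,041.10 ÷ $1,069,341.10 = 1.6852.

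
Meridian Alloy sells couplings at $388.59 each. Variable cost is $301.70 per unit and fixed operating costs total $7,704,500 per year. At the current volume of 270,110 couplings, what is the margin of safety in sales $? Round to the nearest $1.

$70,505,932

Contribution margin per unit = $388.59 − $301.70 = $86.89. Break-even units = $7,704,500 ÷ $86.89 = 88,669.58; break-even revenue = 88,669.58 × $388.59 = $34,456,112.96.
Current sales = 270,110 × $388.59 = $104,962,044.90.
Margin of safety = $104,962,044.90 − $34,456,112.96 = $70,505,932.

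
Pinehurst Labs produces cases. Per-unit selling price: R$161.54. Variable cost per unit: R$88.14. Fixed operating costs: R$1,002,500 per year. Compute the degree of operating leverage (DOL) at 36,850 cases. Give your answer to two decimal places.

1.59

Contribution at this volume is 36,850 × R$73.40 = R$2,704,790.00.
Subtracting fixed costs: EBIT = R$2,704,790.00 − R$1,002,500 = R$1,702,290.00.
DOL = contribution ÷ EBIT = R$2,704,790.00 ÷ R$1,702,290.00 = 1.5889.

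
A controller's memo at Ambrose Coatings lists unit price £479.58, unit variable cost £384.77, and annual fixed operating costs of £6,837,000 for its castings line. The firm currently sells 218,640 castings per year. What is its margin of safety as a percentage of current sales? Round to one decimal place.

67.0%

Each unit contributes £479.58 − £384.77 = £94.81. Break-even units = £6,837,000 ÷ £94.81 = 72,112.65; break-even revenue = 72,112.65 × £479.58 = £34,583,782.93.
Actual sales revenue = 218,640 × £479.58 = £104,855,371.20.
Margin of safety = (£104,855,371.20 − £34,583,782.93) ÷ £104,855,371.20 = 67.0%.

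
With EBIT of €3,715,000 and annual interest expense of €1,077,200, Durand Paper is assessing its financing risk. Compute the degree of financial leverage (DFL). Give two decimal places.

1.41

Interest = €1,077,200.00.
Degree of financial leverage = EBIT / (EBIT − interest) = €3,715,000 / €2,637,800.00 = 1.4084.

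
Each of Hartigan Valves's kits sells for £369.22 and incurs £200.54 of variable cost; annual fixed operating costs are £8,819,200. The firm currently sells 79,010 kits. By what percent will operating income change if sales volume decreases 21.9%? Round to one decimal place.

Total contribution margin = 79,010 × £168.68 = £13,327,406.80.
Subtracting fixed costs: EBIT = £13,327,406.80 − £8,819,200 = £4,508,206.80.
So DOL = total CM / EBIT = £13,327,406.80 / £4,508,206.80 = 2.9563.
%ΔEBIT = DOL × %ΔSales = 2.9563 × -21.9% = -64.7%.

-64.7%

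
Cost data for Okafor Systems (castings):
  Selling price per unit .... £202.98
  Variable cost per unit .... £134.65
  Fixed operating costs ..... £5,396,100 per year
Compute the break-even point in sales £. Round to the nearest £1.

£16,029,568

Contribution margin per unit = £202.98 − £134.65 = £68.33, a CM ratio of £68.33 ÷ £202.98 = 0.3366.
Break-even revenue = fixed costs × price ÷ CM = £5,396,100 × £202.98 ÷ £68.33 = £16,029,568.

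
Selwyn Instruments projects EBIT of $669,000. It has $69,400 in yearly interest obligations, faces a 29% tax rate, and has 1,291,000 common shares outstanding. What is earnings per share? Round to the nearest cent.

$0.33

Interest = $69,400.00, so EBT = $669,000 − $69,400.00 = $599,600.00.
Net income = $599,600.00 × (1 − 0.29) = $425,716.00.
Per share: $425,716.00 / 1,291,000 shares = $0.33.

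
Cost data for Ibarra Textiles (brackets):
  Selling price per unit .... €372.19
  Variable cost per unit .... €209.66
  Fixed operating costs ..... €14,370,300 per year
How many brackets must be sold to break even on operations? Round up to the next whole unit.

Each unit contributes €372.19 − €209.66 = €162.53.
Break-even volume = fixed costs ÷ CM per unit = €14,370,300 ÷ €162.53 = 88,416.29, so 88,417 brackets.

88,417 brackets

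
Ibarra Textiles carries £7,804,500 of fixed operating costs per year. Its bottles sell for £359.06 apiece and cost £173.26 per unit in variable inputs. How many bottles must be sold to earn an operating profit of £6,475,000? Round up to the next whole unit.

76,855 bottles

Contribution margin per unit = £359.06 − £173.26 = £185.80.
Required volume = (fixed costs + target profit) ÷ CM = (£7,804,500 + £6,475,000) ÷ £185.80 = 76,854.14, so 76,855 bottles.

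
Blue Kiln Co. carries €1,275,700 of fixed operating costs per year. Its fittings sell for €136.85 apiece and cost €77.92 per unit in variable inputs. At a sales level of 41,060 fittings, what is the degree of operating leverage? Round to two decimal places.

2.12

At 41,060 units, contribution = 41,060 × €58.93 = €2,419,665.80.
EBIT = €2,419,665.80 − €1,275,700 = €1,143,965.80.
Degree of operating leverage = €2,419,665.80 / €1,143,965.80 = 2.1152.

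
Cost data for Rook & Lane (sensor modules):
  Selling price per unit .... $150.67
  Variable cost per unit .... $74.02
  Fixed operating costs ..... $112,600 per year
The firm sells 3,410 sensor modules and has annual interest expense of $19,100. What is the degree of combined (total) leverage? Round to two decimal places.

Contribution at this volume is 3,410 × $76.65 = $261,376.50.
EBIT = $261,376.50 − $112,600 = $148,776.50. Interest = $19,100.00, so EBIT − I = $129,676.50.
DCL = contribution ÷ (EBIT − I) = $261,376.50 ÷ $129,676.50 = 2.0156.

2.02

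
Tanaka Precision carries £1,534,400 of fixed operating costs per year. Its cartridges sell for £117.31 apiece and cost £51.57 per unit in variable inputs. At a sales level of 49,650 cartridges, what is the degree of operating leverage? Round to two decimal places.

1.89

At 49,650 units, contribution = 49,650 × £65.74 = £3,263,991.00.
Operating income = contribution − fixed costs = £3,263,991.00 − £1,534,400 = £1,729,591.00.
DOL = contribution ÷ EBIT = £3,263,991.00 ÷ £1,729,591.00 = 1.8871.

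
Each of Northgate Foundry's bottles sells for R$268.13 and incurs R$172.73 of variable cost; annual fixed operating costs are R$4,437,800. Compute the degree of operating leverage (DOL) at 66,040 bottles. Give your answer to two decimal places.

3.38

Contribution at this volume is 66,040 × R$95.40 = R$6,300,216.00.
EBIT = R$6,300,216.00 − R$4,437,800 = R$1,862,416.00.
DOL = contribution ÷ EBIT = R$6,300,216.00 ÷ R$1,862,416.00 = 3.3828.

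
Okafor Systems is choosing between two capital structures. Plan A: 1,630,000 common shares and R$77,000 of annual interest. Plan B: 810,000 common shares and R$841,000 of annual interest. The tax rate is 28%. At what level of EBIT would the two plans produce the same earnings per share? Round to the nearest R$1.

Set EPS_A = EPS_B: (EBIT − R$77,000)(1 − 0.28) ÷ 1,630,000 = (EBIT − R$841,000)(1 − 0.28) ÷ 810,000.
The (1 − t) factor cancels: (EBIT − 77,000) × 810,000 = (EBIT − 841,000) × 1,630,000.
EBIT × (1,630,000 − 810,000) = 841,000 × 1,630,000 − 77,000 × 810,000 = 1,308,460,000,000, so EBIT = 1,308,460,000,000 ÷ 820,000 = 1,595,682.93.

R$1,595,683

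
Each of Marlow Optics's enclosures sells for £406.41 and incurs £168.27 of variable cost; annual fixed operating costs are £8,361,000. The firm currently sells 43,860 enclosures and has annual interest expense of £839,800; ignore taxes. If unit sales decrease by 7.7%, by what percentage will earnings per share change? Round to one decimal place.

-64.6%

Total contribution margin = 43,860 × £238.14 = £10,444,820.40.
EBIT = £10,444,820.40 − £8,361,000 = £2,083,820.40.
Interest = £839,800.00, so EBIT − I = £1,244,020.40.
Degree of combined leverage = contribution ÷ (EBIT − I) = £10,444,820.40 ÷ £1,244,020.40 = 8.3960.
%ΔEPS = DCL × %ΔSales = 8.3960 × -7.7% = -64.6%.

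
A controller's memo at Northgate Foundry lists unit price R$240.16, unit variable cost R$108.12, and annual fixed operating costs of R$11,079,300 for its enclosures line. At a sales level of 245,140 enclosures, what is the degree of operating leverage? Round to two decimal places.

1.52

Contribution at this volume is 245,140 × R$132.04 = R$32,368,285.60.
EBIT = R$32,368,285.60 − R$11,079,300 = R$21,288,985.60.
DOL = contribution ÷ EBIT = R$32,368,285.60 ÷ R$21,288,985.60 = 1.5204.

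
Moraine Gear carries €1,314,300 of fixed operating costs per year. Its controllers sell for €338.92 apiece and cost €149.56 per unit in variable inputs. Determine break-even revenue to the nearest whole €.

€2,352,358

Contribution margin per unit = €338.92 − €149.56 = €189.36, a CM ratio of €189.36 ÷ €338.92 = 0.5587.
Break-even revenue = fixed costs × price ÷ CM = €1,314,300 × €338.92 ÷ €189.36 = €2,352,358.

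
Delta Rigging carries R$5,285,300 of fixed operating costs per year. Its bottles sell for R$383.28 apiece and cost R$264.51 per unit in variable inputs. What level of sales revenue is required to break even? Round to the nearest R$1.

R$17,056,073

CM per unit = R$383.28 − R$264.51 = R$118.77; CM ratio = R$118.77 / R$383.28 = 0.3099.
Break-even revenue = fixed costs × price ÷ CM = R$5,285,300 × R$383.28 ÷ R$118.77 = R$17,056,073.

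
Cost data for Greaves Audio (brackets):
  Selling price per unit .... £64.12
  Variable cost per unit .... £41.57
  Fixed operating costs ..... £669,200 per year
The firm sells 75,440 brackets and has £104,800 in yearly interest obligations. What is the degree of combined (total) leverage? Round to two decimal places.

1.83

At 75,440 units, contribution = 75,440 × £22.55 = £1,701,172.00.
Subtracting fixed costs: EBIT = £1,701,172.00 − £669,200 = £1,031,972.00. Interest = £104,800.00.
DOL = £1,701,172.00 ÷ £1,031,972.00 = 1.6485; DFL = £1,031,972.00 ÷ £927,172.00 = 1.1130.
DCL = DOL × DFL = 1.6485 × 1.1130 = 1.8348.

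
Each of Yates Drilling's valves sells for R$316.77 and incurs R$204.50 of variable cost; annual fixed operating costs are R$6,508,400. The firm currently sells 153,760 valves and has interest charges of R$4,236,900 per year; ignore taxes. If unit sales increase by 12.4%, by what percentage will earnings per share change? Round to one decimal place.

+32.8%

At 153,760 units, contribution = 153,760 × R$112.27 = R$17,262,635.20.
Subtracting fixed costs: EBIT = R$17,262,635.20 − R$6,508,400 = R$10,754,235.20.
Interest = R$4,236,900.00, so EBIT − I = R$6,517,335.20.
DCL = total CM / (EBIT − I) = R$17,262,635.20 / R$6,517,335.20 = 2.6487.
EPS therefore changes by 2.6487 × (+12.4%) = +32.8%.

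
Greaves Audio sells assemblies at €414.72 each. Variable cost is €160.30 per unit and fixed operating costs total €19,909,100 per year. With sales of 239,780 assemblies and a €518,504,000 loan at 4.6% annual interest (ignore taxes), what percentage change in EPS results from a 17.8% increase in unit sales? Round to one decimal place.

At 239,780 units, contribution = 239,780 × €254.42 = €61,004,827.60.
Subtracting fixed costs: EBIT = €61,004,827.60 − €19,909,100 = €41,095,727.60.
Interest = €23,851,184.00, so EBIT − I = €17,244,543.60.
DCL = total CM / (EBIT − I) = €61,004,827.60 / €17,244,543.60 = 3.5376.
%ΔEPS = DCL × %ΔSales = 3.5376 × +17.8% = +63.0%.

+63.0%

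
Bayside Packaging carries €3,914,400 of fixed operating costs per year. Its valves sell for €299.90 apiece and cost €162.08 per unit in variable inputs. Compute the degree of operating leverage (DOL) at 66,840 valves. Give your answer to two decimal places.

1.74

At 66,840 units, contribution = 66,840 × €137.82 = €9,211,888.80.
Subtracting fixed costs: EBIT = €9,211,888.80 − €3,914,400 = €5,297,488.80.
So DOL = total CM / EBIT = €9,211,888.80 / €5,297,488.80 = 1.7389.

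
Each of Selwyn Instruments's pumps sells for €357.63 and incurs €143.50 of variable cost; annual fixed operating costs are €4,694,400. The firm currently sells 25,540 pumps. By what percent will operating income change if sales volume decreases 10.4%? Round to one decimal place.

Contribution at this volume is 25,540 × €214.13 = €5,468,880.20.
EBIT = €5,468,880.20 − €4,694,400 = €774,480.20.
So DOL = total CM / EBIT = €5,468,880.20 / €774,480.20 = 7.0614.
Operating income changes by 7.0614 × -10.4% = -73.4%.

-73.4%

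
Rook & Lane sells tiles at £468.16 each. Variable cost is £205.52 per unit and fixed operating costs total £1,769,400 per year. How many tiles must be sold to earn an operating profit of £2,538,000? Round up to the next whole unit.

16,401 tiles

Contribution margin per unit = £468.16 − £205.52 = £262.64.
Need Q such that Q × £262.64 − £1,769,400 = £2,538,000, i.e. Q = £4,307,400 / £262.64 = 16,400.40 → 16,401.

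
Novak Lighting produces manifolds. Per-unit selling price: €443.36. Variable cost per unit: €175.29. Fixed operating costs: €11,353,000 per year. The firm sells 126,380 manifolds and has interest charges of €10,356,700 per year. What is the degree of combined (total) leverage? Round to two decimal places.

2.78

At 126,380 units, contribution = 126,380 × €268.07 = €33,878,686.60.
Operating income = contribution − fixed costs = €33,878,686.60 − €11,353,000 = €22,525,686.60. Interest = €10,356,700.00, so EBIT − I = €12,168,986.60.
DCL = contribution ÷ (EBIT − I) = €33,878,686.60 ÷ €12,168,986.60 = 2.7840.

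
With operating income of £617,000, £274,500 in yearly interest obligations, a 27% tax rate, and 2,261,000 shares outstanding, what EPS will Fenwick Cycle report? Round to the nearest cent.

£0.11

Pre-tax income = £617,000 − £274,500.00 = £342,500.00.
After tax at 27%: net income = £342,500.00 × 0.73 = £250,025.00.
EPS = £250,025.00 ÷ 2,261,000 = £0.11.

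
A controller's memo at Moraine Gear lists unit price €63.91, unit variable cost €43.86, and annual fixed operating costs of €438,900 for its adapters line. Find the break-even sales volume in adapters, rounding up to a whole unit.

Contribution margin per unit = €63.91 − €43.86 = €20.05.
Break-even volume = fixed costs ÷ CM per unit = €438,900 ÷ €20.05 = 21,890.27, so 21,891 adapters.

21,891 adapters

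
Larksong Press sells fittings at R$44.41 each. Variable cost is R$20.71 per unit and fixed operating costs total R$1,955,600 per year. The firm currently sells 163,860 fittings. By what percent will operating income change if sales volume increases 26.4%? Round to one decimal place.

Total contribution margin = 163,860 × R$23.70 = R$3,883,482.00.
Operating income = contribution − fixed costs = R$3,883,482.00 − R$1,955,600 = R$1,927,882.00.
DOL = contribution ÷ EBIT = R$3,883,482.00 ÷ R$1,927,882.00 = 2.0144.
Operating income changes by 2.0144 × +26.4% = +53.2%.

+53.2%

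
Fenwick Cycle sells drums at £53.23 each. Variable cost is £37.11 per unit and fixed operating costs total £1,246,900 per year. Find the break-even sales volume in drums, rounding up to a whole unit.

Each unit contributes £53.23 − £37.11 = £16.12.
Units to break even: £1,246,900 ÷ £16.12 = 77,351.12, rounded up to 77,352.

77,352 drums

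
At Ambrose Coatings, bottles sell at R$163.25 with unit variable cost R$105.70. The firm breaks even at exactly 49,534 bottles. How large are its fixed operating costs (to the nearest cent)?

Contribution margin per unit = R$163.25 − R$105.70 = R$57.55.
Since BE = FC / CM, FC = 49,534 × R$57.55 = R$2,850,681.70.

R$2,850,681.70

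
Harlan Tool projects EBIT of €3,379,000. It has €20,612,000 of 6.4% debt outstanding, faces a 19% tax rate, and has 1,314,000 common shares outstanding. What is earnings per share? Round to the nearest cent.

€1.27

Interest = €1,319,168.00, so EBT = €3,379,000 − €1,319,168.00 = €2,059,832.00.
Net income = €2,059,832.00 × (1 − 0.19) = €1,668,463.92.
Per share: €1,668,463.92 / 1,314,000 shares = €1.27.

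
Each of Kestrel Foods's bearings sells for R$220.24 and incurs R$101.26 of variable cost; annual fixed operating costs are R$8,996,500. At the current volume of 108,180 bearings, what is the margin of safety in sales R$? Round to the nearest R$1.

Unit CM = price − variable cost = R$220.24 − R$101.26 = R$118.98. Break-even units = R$8,996,500 ÷ R$118.98 = 75,613.55; break-even revenue = 75,613.55 × R$220.24 = R$16,653,127.92.
Current sales = 108,180 × R$220.24 = R$23,825,563.20.
Margin of safety = R$23,825,563.20 − R$16,653,127.92 = R$7,172,435.

R$7,172,435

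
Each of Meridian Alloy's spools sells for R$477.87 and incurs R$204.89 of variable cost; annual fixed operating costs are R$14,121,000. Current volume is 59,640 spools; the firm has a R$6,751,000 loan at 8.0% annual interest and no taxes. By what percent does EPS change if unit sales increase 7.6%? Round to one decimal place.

Contribution at this volume is 59,640 × R$272.98 = R$16,280,527.20.
Subtracting fixed costs: EBIT = R$16,280,527.20 − R$14,121,000 = R$2,159,527.20.
After interest of R$540,080.00, pre-tax earnings = R$1,619,447.20.
DCL = total CM / (EBIT − I) = R$16,280,527.20 / R$1,619,447.20 = 10.0531.
EPS therefore changes by 10.0531 × (+7.6%) = +76.4%.

+76.4%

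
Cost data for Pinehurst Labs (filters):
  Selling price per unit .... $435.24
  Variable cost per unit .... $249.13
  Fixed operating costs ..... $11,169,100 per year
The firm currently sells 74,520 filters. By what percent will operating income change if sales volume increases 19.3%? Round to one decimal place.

+99.1%

Contribution at this volume is 74,520 × $186.11 = $13,868,917.20.
EBIT = $13,868,917.20 − $11,169,100 = $2,699,817.20.
Degree of operating leverage = $13,868,917.20 / $2,699,817.20 = 5.1370.
Operating income changes by 5.1370 × +19.3% = +99.1%.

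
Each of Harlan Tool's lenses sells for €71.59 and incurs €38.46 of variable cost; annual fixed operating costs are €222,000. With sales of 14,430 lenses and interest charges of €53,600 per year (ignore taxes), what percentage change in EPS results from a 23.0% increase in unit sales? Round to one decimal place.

At 14,430 units, contribution = 14,430 × €33.13 = €478,065.90.
Subtracting fixed costs: EBIT = €478,065.90 − €222,000 = €256,065.90.
Interest = €53,600.00, so EBIT − I = €202,465.90.
Degree of combined leverage = contribution ÷ (EBIT − I) = €478,065.90 ÷ €202,465.90 = 2.3612.
%ΔEPS = DCL × %ΔSales = 2.3612 × +23.0% = +54.3%.

+54.3%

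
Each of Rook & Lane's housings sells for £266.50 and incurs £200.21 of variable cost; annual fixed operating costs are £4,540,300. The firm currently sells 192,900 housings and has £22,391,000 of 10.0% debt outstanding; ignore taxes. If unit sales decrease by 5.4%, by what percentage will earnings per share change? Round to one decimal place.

-11.5%

Total contribution margin = 192,900 × £66.29 = £12,787,341.00.
Operating income = contribution − fixed costs = £12,787,341.00 − £4,540,300 = £8,247,041.00.
After interest of £2,239,100.00, pre-tax earnings = £6,007,941.00.
DCL = total CM / (EBIT − I) = £12,787,341.00 / £6,007,941.00 = 2.1284.
%ΔEPS = DCL × %ΔSales = 2.1284 × -5.4% = -11.5%.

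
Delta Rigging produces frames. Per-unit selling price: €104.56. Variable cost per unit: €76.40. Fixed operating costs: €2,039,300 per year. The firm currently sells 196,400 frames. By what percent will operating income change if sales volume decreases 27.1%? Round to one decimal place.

-42.9%

At 196,400 units, contribution = 196,400 × €28.16 = €5,530,624.00.
Operating income = contribution − fixed costs = €5,530,624.00 − €2,039,300 = €3,491,324.00.
DOL = contribution ÷ EBIT = €5,530,624.00 ÷ €3,491,324.00 = 1.5841.
Operating income changes by 1.5841 × -27.1% = -42.9%.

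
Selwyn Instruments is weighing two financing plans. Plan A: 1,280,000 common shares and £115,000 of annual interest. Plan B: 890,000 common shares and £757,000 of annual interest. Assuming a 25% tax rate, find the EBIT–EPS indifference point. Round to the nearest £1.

At indifference, (EBIT − 115,000)(1 − t)/1,280,000 = (EBIT − 757,000)(1 − t)/890,000.
Cancelling (1 − t) and cross-multiplying: 890,000·(EBIT − 115,000) = 1,280,000·(EBIT − 757,000).
Solving, EBIT = (757,000·1,280,000 − 115,000·890,000) / (1,280,000 − 890,000) = 866,610,000,000 / 390,000 = 2,222,076.92.

£2,222,077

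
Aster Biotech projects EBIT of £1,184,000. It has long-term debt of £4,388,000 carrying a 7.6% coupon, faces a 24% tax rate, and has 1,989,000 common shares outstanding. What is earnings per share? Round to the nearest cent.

Pre-tax income = £1,184,000 − £333,488.00 = £850,512.00.
After tax at 24%: net income = £850,512.00 × 0.76 = £646,389.12.
Per share: £646,389.12 / 1,989,000 shares = £0.32.

£0.32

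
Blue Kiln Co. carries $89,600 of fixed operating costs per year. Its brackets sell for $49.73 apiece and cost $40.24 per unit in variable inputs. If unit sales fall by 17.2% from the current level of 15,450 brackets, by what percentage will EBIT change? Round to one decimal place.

-44.2%

At 15,450 units, contribution = 15,450 × $9.49 = $146,620.50.
Subtracting fixed costs: EBIT = $146,620.50 − $89,600 = $57,020.50.
Degree of operating leverage = $146,620.50 / $57,020.50 = 2.5714.
So EBIT moves 2.5714 × (-17.2%) = -44.2%.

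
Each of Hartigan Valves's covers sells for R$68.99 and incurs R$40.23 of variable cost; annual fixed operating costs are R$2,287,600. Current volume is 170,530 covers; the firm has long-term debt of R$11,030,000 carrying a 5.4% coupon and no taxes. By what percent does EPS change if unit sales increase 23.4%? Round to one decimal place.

Total contribution margin = 170,530 × R$28.76 = R$4,904,442.80.
EBIT = R$4,904,442.80 − R$2,287,600 = R$2,616,842.80.
After interest of R$595,620.00, pre-tax earnings = R$2,021,222.80.
Degree of combined leverage = contribution ÷ (EBIT − I) = R$4,904,442.80 ÷ R$2,021,222.80 = 2.4265.
EPS therefore changes by 2.4265 × (+23.4%) = +56.8%.

+56.8%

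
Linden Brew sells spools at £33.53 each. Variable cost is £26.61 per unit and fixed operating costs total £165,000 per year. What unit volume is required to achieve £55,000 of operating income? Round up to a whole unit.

31,792 spools

Contribution margin per unit = £33.53 − £26.61 = £6.92.
Units = (FC + target) / CM = (£165,000 + £55,000) / £6.92 = 31,791.91, so 31,792 spools.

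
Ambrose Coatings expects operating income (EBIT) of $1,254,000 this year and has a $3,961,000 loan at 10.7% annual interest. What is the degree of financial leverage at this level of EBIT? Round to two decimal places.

1.51

Annual interest charges come to $423,827.00.
DFL = EBIT ÷ (EBIT − I) = $1,254,000 ÷ ($1,254,000 − $423,827.00) = $1,254,000 ÷ $830,173.00 = 1.5105.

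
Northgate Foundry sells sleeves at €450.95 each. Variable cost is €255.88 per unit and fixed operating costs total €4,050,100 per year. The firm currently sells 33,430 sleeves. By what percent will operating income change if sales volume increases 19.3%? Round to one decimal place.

Total contribution margin = 33,430 × €195.07 = €6,521,190.10.
Operating income = contribution − fixed costs = €6,521,190.10 − €4,050,100 = €2,471,090.10.
DOL = contribution ÷ EBIT = €6,521,190.10 ÷ €2,471,090.10 = 2.6390.
Operating income changes by 2.6390 × +19.3% = +50.9%.

+50.9%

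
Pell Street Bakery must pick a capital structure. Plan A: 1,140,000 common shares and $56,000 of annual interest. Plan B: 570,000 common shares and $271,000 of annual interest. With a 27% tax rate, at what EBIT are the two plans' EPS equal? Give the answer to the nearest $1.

$486,000

At indifference, (EBIT − 56,000)(1 − t)/1,140,000 = (EBIT − 271,000)(1 − t)/570,000.
The (1 − t) factor cancels: (EBIT − 56,000) × 570,000 = (EBIT − 271,000) × 1,140,000.
EBIT × (1,140,000 − 570,000) = 271,000 × 1,140,000 − 56,000 × 570,000 = 277,020,000,000, so EBIT = 277,020,000,000 ÷ 570,000 = 486,000.00.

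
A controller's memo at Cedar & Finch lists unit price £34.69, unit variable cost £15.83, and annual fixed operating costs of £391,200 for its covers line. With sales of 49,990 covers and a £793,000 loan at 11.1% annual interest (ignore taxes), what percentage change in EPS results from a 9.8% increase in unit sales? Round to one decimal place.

+19.9%

Contribution at this volume is 49,990 × £18.86 = £942,811.40.
EBIT = £942,811.40 − £391,200 = £551,611.40.
Interest = £88,023.00, so EBIT − I = £463,588.40.
DCL = total CM / (EBIT − I) = £942,811.40 / £463,588.40 = 2.0337.
EPS therefore changes by 2.0337 × (+9.8%) = +19.9%.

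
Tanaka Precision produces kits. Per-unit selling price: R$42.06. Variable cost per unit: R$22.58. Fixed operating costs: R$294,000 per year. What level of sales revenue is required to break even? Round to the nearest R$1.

R$634,786

Contribution margin per unit = R$42.06 − R$22.58 = R$19.48, a CM ratio of R$19.48 ÷ R$42.06 = 0.4631.
Break-even revenue = fixed costs × price ÷ CM = R$294,000 × R$42.06 ÷ R$19.48 = R$634,786.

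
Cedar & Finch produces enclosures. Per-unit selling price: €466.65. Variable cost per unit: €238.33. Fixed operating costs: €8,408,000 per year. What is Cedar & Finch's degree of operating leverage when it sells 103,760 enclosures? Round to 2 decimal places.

At 103,760 units, contribution = 103,760 × €228.32 = €23,690,483.20.
EBIT = €23,690,483.20 − €8,408,000 = €15,282,483.20.
DOL = contribution ÷ EBIT = €23,690,483.20 ÷ €15,282,483.20 = 1.5502.

1.55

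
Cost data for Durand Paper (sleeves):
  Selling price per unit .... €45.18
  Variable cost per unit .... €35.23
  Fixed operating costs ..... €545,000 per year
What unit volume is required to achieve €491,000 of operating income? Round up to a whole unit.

Contribution margin per unit = €45.18 − €35.23 = €9.95.
Required volume = (fixed costs + target profit) ÷ CM = (€545,000 + €491,000) ÷ €9.95 = 104,120.60, so 104,121 sleeves.

104,121 sleeves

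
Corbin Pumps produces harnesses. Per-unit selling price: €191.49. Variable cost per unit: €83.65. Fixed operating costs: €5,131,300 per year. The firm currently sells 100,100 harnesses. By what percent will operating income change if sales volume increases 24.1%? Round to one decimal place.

+45.9%

At 100,100 units, contribution = 100,100 × €107.84 = €10,794,784.00.
Subtracting fixed costs: EBIT = €10,794,784.00 − €5,131,300 = €5,663,484.00.
So DOL = total CM / EBIT = €10,794,784.00 / €5,663,484.00 = 1.9060.
Operating income changes by 1.9060 × +24.1% = +45.9%.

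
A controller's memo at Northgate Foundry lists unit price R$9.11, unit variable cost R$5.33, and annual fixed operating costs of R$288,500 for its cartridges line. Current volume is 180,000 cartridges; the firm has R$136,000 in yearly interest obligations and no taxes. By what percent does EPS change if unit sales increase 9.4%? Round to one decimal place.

Contribution at this volume is 180,000 × R$3.78 = R$680,400.00.
EBIT = R$680,400.00 − R$288,500 = R$391,900.00.
After interest of R$136,000.00, pre-tax earnings = R$255,900.00.
Degree of combined leverage = contribution ÷ (EBIT − I) = R$680,400.00 ÷ R$255,900.00 = 2.6589.
%ΔEPS = DCL × %ΔSales = 2.6589 × +9.4% = +25.0%.

+25.0%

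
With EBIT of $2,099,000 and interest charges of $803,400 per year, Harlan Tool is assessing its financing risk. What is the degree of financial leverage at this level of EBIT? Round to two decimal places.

1.62

Annual interest charges come to $803,400.00.
DFL = EBIT ÷ (EBIT − I) = $2,099,000 ÷ ($2,099,000 − $803,400.00) = $2,099,000 ÷ $1,295,600.00 = 1.6201.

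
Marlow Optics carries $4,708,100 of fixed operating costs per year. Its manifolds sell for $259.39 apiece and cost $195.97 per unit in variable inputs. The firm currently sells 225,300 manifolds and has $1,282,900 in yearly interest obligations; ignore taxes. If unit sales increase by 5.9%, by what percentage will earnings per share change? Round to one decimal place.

Contribution at this volume is 225,300 × $63.42 = $14,288,526.00.
Subtracting fixed costs: EBIT = $14,288,526.00 − $4,708,100 = $9,580,426.00.
Interest = $1,282,900.00, so EBIT − I = $8,297,526.00.
Degree of combined leverage = contribution ÷ (EBIT − I) = $14,288,526.00 ÷ $8,297,526.00 = 1.7220.
%ΔEPS = DCL × %ΔSales = 1.7220 × +5.9% = +10.2%.

+10.2%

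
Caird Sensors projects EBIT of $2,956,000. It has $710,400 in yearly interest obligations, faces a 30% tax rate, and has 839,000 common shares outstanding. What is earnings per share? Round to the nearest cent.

$1.87

Interest = $710,400.00, so EBT = $2,956,000 − $710,400.00 = $2,245,600.00.
Net income = $2,245,600.00 × (1 − 0.30) = $1,571,920.00.
Per share: $1,571,920.00 / 839,000 shares = $1.87.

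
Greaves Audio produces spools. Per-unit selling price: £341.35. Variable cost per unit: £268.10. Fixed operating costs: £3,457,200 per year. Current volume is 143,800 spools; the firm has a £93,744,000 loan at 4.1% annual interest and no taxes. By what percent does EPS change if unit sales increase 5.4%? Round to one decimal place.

Total contribution margin = 143,800 × £73.25 = £10,533,350.00.
Operating income = contribution − fixed costs = £10,533,350.00 − £3,457,200 = £7,076,150.00.
After interest of £3,843,504.00, pre-tax earnings = £3,232,646.00.
DCL = total CM / (EBIT − I) = £10,533,350.00 / £3,232,646.00 = 3.2584.
%ΔEPS = DCL × %ΔSales = 3.2584 × +5.4% = +17.6%.

+17.6%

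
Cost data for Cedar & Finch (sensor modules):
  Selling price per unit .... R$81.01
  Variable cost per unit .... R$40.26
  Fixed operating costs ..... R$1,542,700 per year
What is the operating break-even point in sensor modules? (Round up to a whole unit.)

Unit CM = price − variable cost = R$81.01 − R$40.26 = R$40.75.
Break-even Q = R$1,542,700 / R$40.75 = 37,857.67 → 37,858 sensor modules.

37,858 sensor modules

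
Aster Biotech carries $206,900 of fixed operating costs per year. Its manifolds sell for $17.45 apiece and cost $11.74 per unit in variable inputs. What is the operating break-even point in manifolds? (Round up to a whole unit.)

Unit CM = price − variable cost = $17.45 − $11.74 = $5.71.
Break-even Q = $206,900 / $5.71 = 36,234.68 → 36,235 manifolds.

36,235 manifolds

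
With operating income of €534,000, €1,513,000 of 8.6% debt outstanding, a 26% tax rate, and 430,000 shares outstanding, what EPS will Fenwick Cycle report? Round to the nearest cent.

€0.70

Pre-tax income = €534,000 − €130,118.00 = €403,882.00.
After tax at 26%: net income = €403,882.00 × 0.74 = €298,872.68.
Per share: €298,872.68 / 430,000 shares = €0.70.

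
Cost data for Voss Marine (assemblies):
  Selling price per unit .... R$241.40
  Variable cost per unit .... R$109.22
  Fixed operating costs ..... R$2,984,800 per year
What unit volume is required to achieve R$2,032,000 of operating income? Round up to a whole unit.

Contribution margin per unit = R$241.40 − R$109.22 = R$132.18.
Units = (FC + target) / CM = (R$2,984,800 + R$2,032,000) / R$132.18 = 37,954.30, so 37,955 assemblies.

37,955 assemblies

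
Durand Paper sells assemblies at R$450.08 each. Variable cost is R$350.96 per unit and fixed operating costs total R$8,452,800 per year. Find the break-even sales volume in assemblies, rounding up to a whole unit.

Unit CM = price − variable cost = R$450.08 − R$350.96 = R$99.12.
Break-even Q = R$8,452,800 / R$99.12 = 85,278.45 → 85,279 assemblies.

85,279 assemblies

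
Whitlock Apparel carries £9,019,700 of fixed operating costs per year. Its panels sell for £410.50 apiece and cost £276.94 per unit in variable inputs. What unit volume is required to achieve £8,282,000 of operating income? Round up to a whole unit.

Each unit contributes £410.50 − £276.94 = £133.56.
Required volume = (fixed costs + target profit) ÷ CM = (£9,019,700 + £8,282,000) ÷ £133.56 = 129,542.53, so 129,543 panels.

129,543 panels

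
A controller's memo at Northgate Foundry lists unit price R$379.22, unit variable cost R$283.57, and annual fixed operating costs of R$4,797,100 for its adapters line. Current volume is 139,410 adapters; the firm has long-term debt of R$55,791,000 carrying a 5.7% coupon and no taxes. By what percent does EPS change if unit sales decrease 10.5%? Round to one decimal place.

At 139,410 units, contribution = 139,410 × R$95.65 = R$13,334,566.50.
EBIT = R$13,334,566.50 − R$4,797,100 = R$8,537,466.50.
Interest = R$3,180,087.00, so EBIT − I = R$5,357,379.50.
DCL = total CM / (EBIT − I) = R$13,334,566.50 / R$5,357,379.50 = 2.4890.
%ΔEPS = DCL × %ΔSales = 2.4890 × -10.5% = -26.1%.

-26.1%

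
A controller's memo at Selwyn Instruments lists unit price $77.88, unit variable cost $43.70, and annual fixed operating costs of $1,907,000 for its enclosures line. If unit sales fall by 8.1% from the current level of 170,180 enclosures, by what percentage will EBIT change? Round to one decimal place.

At 170,180 units, contribution = 170,180 × $34.18 = $5,816,752.40.
Subtracting fixed costs: EBIT = $5,816,752.40 − $1,907,000 = $3,909,752.40.
So DOL = total CM / EBIT = $5,816,752.40 / $3,909,752.40 = 1.4878.
So EBIT moves 1.4878 × (-8.1%) = -12.1%.

-12.1%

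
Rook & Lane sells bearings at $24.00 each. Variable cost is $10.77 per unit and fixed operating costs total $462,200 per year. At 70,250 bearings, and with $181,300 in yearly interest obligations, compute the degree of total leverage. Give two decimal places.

3.25

Contribution at this volume is 70,250 × $13.23 = $929,407.50.
EBIT = $929,407.50 − $462,200 = $467,207.50. Interest = $181,300.00, so EBIT − I = $285,907.50.
DCL = contribution ÷ (EBIT − I) = $929,407.50 ÷ $285,907.50 = 3.2507.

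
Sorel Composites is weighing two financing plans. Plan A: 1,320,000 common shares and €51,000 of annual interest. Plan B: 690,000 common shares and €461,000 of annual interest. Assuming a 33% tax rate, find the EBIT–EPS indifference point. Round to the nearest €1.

At indifference, (EBIT − 51,000)(1 − t)/1,320,000 = (EBIT − 461,000)(1 − t)/690,000.
The (1 − t) factor cancels: (EBIT − 51,000) × 690,000 = (EBIT − 461,000) × 1,320,000.
EBIT × (1,320,000 − 690,000) = 461,000 × 1,320,000 − 51,000 × 690,000 = 573,330,000,000, so EBIT = 573,330,000,000 ÷ 630,000 = 910,047.62.

€910,048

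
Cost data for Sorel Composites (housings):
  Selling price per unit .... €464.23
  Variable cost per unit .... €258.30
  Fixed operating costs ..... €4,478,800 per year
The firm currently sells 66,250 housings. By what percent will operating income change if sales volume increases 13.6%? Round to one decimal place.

Total contribution margin = 66,250 × €205.93 = €13,642,862.50.
Subtracting fixed costs: EBIT = €13,642,862.50 − €4,478,800 = €9,164,062.50.
So DOL = total CM / EBIT = €13,642,862.50 / €9,164,062.50 = 1.4887.
Operating income changes by 1.4887 × +13.6% = +20.2%.

+20.2%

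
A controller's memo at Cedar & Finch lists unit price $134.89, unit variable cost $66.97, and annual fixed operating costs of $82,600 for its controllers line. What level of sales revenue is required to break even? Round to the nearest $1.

CM per unit = $134.89 − $66.97 = $67.92; CM ratio = $67.92 / $134.89 = 0.5035.
Break-even sales = FC ÷ CM ratio = $82,600 × $134.89 / $67.92 = $164,045.

$164,045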